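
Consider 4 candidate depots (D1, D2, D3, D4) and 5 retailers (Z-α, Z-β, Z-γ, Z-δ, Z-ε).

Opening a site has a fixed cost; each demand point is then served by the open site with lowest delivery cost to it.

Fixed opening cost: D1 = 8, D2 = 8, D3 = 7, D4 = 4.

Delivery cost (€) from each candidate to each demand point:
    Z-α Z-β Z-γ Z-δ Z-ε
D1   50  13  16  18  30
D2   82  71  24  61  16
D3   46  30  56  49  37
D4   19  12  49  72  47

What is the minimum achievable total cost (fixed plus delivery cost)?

101

Open {D1, D2, D4}: assign each demand point to its cheapest open site.
  Z-α→D4 19, Z-β→D4 12, Z-γ→D1 16, Z-δ→D1 18, Z-ε→D2 16
  delivery cost 81, fixed 20 → total 101.
Compare {D1, D4}: delivery cost 95 + fixed 12 = 107.
Compare {D1, D2, D3, D4}: delivery cost 81 + fixed 27 = 108.
Compare {D1, D3, D4}: delivery cost 95 + fixed 19 = 114.
All other subsets cost ≥ 107. Minimum total cost: 101.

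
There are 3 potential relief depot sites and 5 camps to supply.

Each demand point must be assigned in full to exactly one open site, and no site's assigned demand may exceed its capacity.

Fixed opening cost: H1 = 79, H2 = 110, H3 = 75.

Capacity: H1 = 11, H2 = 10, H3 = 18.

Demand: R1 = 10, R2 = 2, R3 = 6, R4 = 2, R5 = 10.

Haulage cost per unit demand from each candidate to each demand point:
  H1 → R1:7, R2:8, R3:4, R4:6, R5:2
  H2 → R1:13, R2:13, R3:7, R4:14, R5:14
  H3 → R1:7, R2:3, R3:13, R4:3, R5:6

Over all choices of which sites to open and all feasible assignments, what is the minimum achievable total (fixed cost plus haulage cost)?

408

Open {H1, H2, H3}; cheapest assignment that respects the capacities:
  H1 (cap 11, load 10): R5 — cost 10×2 = 20
  H2 (cap 10, load 6): R3 — cost 6×7 = 42
  H3 (cap 18, load 14): R1, R2, R4 — cost 10×7 + 2×3 + 2×3 = 82
  Shipping 144, fixed 264 → total 408.
  Any other capacity-feasible assignment to {H1, H2, H3} ships for at least 144.
Total demand is 30 and no other set of sites has combined capacity ≥ 30, so {H1, H2, H3} is the only feasible choice of open sites. Minimum: 408.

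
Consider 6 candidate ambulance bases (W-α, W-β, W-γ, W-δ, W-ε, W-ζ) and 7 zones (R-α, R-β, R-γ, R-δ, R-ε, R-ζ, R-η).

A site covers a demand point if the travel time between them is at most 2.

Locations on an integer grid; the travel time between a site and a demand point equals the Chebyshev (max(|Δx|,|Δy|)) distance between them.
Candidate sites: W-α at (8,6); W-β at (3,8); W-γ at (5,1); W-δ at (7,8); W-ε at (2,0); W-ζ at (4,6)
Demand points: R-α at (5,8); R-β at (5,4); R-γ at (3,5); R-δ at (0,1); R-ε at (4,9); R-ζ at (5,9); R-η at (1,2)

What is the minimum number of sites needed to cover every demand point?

3

Coverage sets (demand points within 2 of each site):
  W-α: {}
  W-β: {R-α, R-ε, R-ζ}
  W-γ: {}
  W-δ: {R-α, R-ζ}
  W-ε: {R-δ, R-η}
  W-ζ: {R-α, R-β, R-γ}
No 2 sites suffice: every size-2 union leaves at least one demand point uncovered.
But {W-β, W-ε, W-ζ} covers everything, so the minimum is 3.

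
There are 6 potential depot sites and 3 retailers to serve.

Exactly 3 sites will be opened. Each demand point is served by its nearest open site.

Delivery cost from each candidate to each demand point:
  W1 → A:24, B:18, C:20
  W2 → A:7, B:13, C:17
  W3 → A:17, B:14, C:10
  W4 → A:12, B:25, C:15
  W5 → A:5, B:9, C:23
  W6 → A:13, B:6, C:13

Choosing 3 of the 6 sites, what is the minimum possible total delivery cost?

21

Open {W3, W5, W6}.
  A→W5 5, B→W6 6, C→W3 10  ⇒ total 21.
Compare {W2, W3, W6}: total 23.
Compare {W1, W3, W5}: total 24.
No size-3 selection does better; minimum is 21.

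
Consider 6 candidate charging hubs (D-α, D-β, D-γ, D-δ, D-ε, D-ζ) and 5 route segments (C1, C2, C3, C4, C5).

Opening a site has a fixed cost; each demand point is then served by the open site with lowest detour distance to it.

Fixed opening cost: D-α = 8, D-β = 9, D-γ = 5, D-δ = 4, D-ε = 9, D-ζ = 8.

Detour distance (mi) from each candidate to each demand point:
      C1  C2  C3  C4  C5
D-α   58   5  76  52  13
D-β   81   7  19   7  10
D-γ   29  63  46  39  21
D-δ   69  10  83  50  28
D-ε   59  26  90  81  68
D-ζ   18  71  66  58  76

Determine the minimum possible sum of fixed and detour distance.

78

Open {D-β, D-ζ}: assign each demand point to its cheapest open site.
  C1→D-ζ 18, C2→D-β 7, C3→D-β 19, C4→D-β 7, C5→D-β 10
  detour distance 61, fixed 17 → total 78.
Compare {D-β, D-δ, D-ζ}: detour distance 61 + fixed 21 = 82.
Compare {D-β, D-γ, D-ζ}: detour distance 61 + fixed 22 = 83.
Compare {D-α, D-β, D-ζ}: detour distance 59 + fixed 25 = 84.
All other subsets cost ≥ 82. Minimum total cost: 78.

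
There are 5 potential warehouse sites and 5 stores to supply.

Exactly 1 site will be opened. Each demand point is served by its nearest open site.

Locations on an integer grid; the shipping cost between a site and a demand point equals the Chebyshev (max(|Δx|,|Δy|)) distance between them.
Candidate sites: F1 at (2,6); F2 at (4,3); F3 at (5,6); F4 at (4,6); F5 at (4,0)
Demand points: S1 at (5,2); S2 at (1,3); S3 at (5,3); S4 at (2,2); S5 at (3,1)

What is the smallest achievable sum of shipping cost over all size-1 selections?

9

Open {F2}.
  S1→F2 1, S2→F2 3, S3→F2 1, S4→F2 2, S5→F2 2  ⇒ total 9.
Compare {F5}: total 11.
Compare {F1}: total 19.
No size-1 selection does better; minimum is 9.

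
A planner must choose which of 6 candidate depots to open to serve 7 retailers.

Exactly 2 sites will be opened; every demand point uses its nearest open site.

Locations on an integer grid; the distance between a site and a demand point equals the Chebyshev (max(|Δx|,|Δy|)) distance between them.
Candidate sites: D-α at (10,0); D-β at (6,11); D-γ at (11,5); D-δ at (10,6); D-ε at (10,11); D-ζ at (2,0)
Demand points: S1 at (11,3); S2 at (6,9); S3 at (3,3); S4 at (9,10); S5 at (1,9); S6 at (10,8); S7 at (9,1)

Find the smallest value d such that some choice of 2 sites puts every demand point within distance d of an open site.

Open {D-α, D-β}.
  Farthest demand point is S3 at distance 7 (to D-α); all others are ≤ 7.
With {D-β, D-δ} the worst case is 7.
With {D-β, D-γ} the worst case is 8.
No size-2 selection achieves below 7.

7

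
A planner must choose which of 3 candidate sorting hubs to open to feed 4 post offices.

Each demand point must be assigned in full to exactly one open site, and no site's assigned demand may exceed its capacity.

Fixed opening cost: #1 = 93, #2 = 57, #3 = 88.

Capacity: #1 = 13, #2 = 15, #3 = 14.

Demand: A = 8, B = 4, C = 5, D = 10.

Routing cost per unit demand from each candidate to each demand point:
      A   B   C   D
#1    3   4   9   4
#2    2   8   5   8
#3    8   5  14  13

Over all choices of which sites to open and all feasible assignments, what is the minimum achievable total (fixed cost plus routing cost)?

295

Open {#1, #2}; cheapest assignment that respects the capacities:
  #1 (cap 13, load 12): A, B — cost 8×3 + 4×4 = 40
  #2 (cap 15, load 15): C, D — cost 5×5 + 10×8 = 105
  Shipping 145, fixed 150 → total 295.
  Any other capacity-feasible assignment to {#1, #2} ships for at least 145.
Compare {#2, #3}: its best feasible assignment gives total 334.
Compare {#1, #2, #3}: its best feasible assignment gives total 339.
Every other set of open sites that can feasibly serve all demand totals ≥ 334 even under its best assignment. Minimum: 295.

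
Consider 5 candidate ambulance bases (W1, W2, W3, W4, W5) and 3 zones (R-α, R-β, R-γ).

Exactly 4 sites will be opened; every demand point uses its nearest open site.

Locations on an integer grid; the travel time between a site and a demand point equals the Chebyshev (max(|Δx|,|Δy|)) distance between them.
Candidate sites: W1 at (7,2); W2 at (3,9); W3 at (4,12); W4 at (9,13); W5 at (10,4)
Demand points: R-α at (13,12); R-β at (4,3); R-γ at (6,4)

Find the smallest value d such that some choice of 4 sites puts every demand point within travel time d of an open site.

4

Open {W1, W2, W3, W4}.
  Farthest demand point is R-α at travel time 4 (to W4); all others are ≤ 4.
With {W1, W2, W4, W5} the worst case is 4.
With {W1, W3, W4, W5} the worst case is 4.
No size-4 selection achieves below 4.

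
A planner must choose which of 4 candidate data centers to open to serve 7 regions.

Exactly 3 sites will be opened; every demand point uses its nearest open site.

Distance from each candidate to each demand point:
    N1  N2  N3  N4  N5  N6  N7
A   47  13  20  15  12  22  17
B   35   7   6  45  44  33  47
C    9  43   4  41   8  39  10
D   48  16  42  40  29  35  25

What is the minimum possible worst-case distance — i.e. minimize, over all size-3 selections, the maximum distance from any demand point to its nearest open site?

Open {A, B, C}.
  Farthest demand point is N6 at distance 22 (to A); all others are ≤ 22.
With {A, C, D} the worst case is 22.
With {A, B, D} the worst case is 35.
No size-3 selection achieves below 22.

22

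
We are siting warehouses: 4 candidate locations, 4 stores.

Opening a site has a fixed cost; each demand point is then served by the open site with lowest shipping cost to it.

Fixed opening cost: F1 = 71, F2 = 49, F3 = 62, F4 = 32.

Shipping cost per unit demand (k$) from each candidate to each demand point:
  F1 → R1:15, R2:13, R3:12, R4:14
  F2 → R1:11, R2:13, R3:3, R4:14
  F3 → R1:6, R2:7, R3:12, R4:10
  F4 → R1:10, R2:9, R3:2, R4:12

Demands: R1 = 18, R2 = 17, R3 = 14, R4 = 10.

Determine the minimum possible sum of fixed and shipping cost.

449

Open {F3, F4}: assign each demand point to its cheapest open site.
  R1→F3 18×6=108, R2→F3 17×7=119, R3→F4 14×2=28, R4→F3 10×10=100
  shipping cost 355, fixed 94 → total 449.
Compare {F2, F3}: shipping cost 369 + fixed 111 = 480.
Compare {F2, F3, F4}: shipping cost 355 + fixed 143 = 498.
Compare {F4}: shipping cost 481 + fixed 32 = 513.
All other subsets cost ≥ 480. Minimum total cost: 449.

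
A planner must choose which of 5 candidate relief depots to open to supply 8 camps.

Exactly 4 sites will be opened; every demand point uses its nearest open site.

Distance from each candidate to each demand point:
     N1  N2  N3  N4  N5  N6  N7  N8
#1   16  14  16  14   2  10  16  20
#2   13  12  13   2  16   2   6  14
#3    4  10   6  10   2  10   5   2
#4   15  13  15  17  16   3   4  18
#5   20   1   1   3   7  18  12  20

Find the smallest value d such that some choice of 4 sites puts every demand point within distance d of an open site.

4

Open {#1, #3, #4, #5}.
  Farthest demand point is N1 at distance 4 (to #3); all others are ≤ 4.
With {#2, #3, #4, #5} the worst case is 4.
With {#1, #2, #3, #5} the worst case is 5.
No size-4 selection achieves below 4.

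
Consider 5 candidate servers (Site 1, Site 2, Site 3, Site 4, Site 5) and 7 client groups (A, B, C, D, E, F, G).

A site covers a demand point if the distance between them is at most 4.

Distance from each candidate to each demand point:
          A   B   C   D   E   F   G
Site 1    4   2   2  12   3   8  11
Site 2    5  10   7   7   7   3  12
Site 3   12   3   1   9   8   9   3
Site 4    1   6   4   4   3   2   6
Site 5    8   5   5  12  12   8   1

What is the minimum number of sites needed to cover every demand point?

Coverage sets (demand points within 4 of each site):
  Site 1: {A, B, C, E}
  Site 2: {F}
  Site 3: {B, C, G}
  Site 4: {A, C, D, E, F}
  Site 5: {G}
No single site covers all 7 demand points.
But {Site 3, Site 4} covers everything, so the minimum is 2.

2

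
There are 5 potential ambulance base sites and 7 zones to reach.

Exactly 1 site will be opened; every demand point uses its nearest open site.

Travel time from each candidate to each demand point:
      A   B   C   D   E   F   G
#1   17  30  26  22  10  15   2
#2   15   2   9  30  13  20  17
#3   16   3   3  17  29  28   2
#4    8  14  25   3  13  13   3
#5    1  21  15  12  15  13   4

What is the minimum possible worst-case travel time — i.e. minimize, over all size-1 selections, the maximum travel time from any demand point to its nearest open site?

Open {#5}.
  Farthest demand point is B at travel time 21 (to #5); all others are ≤ 21.
With {#4} the worst case is 25.
With {#3} the worst case is 29.
No size-1 selection achieves below 21.

21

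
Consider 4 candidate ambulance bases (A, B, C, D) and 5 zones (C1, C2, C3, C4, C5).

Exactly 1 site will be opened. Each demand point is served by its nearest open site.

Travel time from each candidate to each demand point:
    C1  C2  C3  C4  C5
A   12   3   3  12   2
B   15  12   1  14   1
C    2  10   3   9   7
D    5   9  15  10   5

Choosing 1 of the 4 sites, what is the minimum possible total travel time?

31

Open {C}.
  C1→C 2, C2→C 10, C3→C 3, C4→C 9, C5→C 7  ⇒ total 31.
Compare {A}: total 32.
Compare {B}: total 43.
No size-1 selection does better; minimum is 31.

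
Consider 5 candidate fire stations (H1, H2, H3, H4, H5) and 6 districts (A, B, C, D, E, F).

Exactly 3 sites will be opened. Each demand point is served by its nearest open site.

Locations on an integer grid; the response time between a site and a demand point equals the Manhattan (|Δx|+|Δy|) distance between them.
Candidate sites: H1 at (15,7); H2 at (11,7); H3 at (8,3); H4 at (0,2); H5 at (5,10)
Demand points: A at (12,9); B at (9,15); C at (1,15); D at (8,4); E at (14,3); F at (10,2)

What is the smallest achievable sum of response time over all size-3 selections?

Open {H2, H3, H5}.
  A→H2 3, B→H5 9, C→H5 9, D→H3 1, E→H3 6, F→H3 3  ⇒ total 31.
Compare {H1, H3, H5}: total 32.
Compare {H3, H4, H5}: total 36.
No size-3 selection does better; minimum is 31.

31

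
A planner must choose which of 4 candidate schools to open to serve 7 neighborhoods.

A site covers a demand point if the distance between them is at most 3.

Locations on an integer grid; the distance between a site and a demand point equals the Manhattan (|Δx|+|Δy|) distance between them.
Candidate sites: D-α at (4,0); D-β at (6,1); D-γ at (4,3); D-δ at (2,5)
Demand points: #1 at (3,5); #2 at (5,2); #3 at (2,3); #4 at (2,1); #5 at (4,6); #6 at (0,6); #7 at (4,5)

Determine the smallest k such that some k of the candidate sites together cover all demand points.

2

Coverage sets (demand points within 3 of each site):
  D-α: {#2, #4}
  D-β: {#2}
  D-γ: {#1, #2, #3, #5, #7}
  D-δ: {#1, #3, #5, #6, #7}
No single site covers all 7 demand points.
But {D-α, D-δ} covers everything, so the minimum is 2.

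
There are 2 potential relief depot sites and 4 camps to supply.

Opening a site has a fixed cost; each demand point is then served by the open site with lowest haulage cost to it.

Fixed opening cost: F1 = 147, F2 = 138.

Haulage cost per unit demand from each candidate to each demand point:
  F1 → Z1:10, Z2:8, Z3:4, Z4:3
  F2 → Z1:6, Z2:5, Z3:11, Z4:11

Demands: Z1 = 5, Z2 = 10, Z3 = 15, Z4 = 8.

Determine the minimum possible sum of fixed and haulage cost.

361

Open {F1}: assign each demand point to its cheapest open site.
  Z1→F1 5×10=50, Z2→F1 10×8=80, Z3→F1 15×4=60, Z4→F1 8×3=24
  haulage cost 214, fixed 147 → total 361.
Compare {F1, F2}: haulage cost 164 + fixed 285 = 449.
Compare {F2}: haulage cost 333 + fixed 138 = 471.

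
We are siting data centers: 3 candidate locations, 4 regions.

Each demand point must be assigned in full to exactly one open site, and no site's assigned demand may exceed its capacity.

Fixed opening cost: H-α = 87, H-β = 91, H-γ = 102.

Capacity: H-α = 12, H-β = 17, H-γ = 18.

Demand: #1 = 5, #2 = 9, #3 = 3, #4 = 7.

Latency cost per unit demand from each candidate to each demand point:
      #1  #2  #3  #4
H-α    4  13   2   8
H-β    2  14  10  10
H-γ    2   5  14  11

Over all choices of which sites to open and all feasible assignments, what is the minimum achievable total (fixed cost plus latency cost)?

306

Open {H-α, H-γ}; cheapest assignment that respects the capacities:
  H-α (cap 12, load 10): #3, #4 — cost 3×2 + 7×8 = 62
  H-γ (cap 18, load 14): #1, #2 — cost 5×2 + 9×5 = 55
  Shipping 117, fixed 189 → total 306.
  Any other capacity-feasible assignment to {H-α, H-γ} ships for at least 117.
Compare {H-β, H-γ}: its best feasible assignment gives total 348.
Compare {H-α, H-β}: its best feasible assignment gives total 376.
Every other set of open sites that can feasibly serve all demand totals ≥ 348 even under its best assignment. Minimum: 306.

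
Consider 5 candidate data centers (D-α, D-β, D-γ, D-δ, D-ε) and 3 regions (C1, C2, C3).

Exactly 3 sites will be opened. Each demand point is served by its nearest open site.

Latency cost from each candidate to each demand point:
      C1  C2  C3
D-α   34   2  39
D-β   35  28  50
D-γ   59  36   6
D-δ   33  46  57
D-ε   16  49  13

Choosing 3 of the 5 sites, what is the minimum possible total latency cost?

Open {D-α, D-γ, D-ε}.
  C1→D-ε 16, C2→D-α 2, C3→D-γ 6  ⇒ total 24.
Compare {D-α, D-β, D-ε}: total 31.
Compare {D-α, D-δ, D-ε}: total 31.
No size-3 selection does better; minimum is 24.

24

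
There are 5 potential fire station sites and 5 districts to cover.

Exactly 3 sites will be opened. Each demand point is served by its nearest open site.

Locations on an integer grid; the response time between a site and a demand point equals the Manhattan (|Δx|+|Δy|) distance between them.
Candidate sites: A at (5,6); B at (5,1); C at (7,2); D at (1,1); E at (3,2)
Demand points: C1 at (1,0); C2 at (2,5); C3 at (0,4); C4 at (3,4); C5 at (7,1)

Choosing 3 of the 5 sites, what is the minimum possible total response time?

Open {C, D, E}.
  C1→D 1, C2→E 4, C3→D 4, C4→E 2, C5→C 1  ⇒ total 12.
Compare {B, D, E}: total 13.
Compare {A, C, D}: total 14.
No size-3 selection does better; minimum is 12.

12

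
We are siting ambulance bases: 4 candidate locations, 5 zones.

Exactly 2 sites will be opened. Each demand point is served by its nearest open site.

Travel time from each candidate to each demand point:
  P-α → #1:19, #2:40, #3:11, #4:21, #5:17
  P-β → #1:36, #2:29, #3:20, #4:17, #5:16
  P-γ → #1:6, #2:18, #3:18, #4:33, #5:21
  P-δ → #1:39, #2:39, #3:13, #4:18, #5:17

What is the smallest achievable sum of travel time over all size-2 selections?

Open {P-γ, P-δ}.
  #1→P-γ 6, #2→P-γ 18, #3→P-δ 13, #4→P-δ 18, #5→P-δ 17  ⇒ total 72.
Compare {P-α, P-γ}: total 73.
Compare {P-β, P-γ}: total 75.
No size-2 selection does better; minimum is 72.

72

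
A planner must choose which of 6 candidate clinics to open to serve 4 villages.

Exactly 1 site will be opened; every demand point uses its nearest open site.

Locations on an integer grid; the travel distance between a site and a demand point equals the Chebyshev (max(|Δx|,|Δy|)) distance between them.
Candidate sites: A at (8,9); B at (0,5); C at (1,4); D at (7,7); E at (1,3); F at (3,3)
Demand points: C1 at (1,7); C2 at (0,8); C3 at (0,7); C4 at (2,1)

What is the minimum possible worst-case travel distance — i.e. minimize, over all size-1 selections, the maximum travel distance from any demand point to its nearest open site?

4

Open {B}.
  Farthest demand point is C4 at travel distance 4 (to B); all others are ≤ 4.
With {C} the worst case is 4.
With {E} the worst case is 5.
No size-1 selection achieves below 4.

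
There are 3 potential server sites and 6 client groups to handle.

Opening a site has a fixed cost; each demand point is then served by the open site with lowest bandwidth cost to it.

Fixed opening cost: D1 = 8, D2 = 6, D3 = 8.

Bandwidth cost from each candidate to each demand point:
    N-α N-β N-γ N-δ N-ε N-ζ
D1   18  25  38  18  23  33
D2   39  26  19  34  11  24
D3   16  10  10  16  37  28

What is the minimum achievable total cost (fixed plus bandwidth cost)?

Open {D2, D3}: assign each demand point to its cheapest open site.
  N-α→D3 16, N-β→D3 10, N-γ→D3 10, N-δ→D3 16, N-ε→D2 11, N-ζ→D2 24
  bandwidth cost 87, fixed 14 → total 101.
Compare {D1, D2, D3}: bandwidth cost 87 + fixed 22 = 109.
Compare {D1, D3}: bandwidth cost 103 + fixed 16 = 119.
Compare {D3}: bandwidth cost 117 + fixed 8 = 125.
All other subsets cost ≥ 109. Minimum total cost: 101.

101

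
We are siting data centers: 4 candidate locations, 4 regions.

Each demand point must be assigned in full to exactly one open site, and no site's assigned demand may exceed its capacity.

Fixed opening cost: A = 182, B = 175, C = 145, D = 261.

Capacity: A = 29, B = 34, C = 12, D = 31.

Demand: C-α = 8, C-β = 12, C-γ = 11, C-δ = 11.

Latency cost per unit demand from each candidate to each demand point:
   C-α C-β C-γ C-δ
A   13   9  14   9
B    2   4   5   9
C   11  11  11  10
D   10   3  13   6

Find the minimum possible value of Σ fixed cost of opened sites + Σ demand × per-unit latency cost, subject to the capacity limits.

549

Open {B, C}; cheapest assignment that respects the capacities:
  B (cap 34, load 31): C-α, C-β, C-γ — cost 8×2 + 12×4 + 11×5 = 119
  C (cap 12, load 11): C-δ — cost 11×10 = 110
  Shipping 229, fixed 320 → total 549.
  Any other capacity-feasible assignment to {B, C} ships for at least 229.
Compare {A, B}: its best feasible assignment gives total 575.
Compare {B, D}: its best feasible assignment gives total 609.
Every other set of open sites that can feasibly serve all demand totals ≥ 575 even under its best assignment. Minimum: 549.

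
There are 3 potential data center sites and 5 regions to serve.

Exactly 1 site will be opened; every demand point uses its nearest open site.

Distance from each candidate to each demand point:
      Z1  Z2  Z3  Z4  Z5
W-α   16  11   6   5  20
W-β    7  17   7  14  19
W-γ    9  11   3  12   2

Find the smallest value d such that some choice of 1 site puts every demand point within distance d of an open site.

Open {W-γ}.
  Farthest demand point is Z4 at distance 12 (to W-γ); all others are ≤ 12.
With {W-β} the worst case is 19.
With {W-α} the worst case is 20.
No size-1 selection achieves below 12.

12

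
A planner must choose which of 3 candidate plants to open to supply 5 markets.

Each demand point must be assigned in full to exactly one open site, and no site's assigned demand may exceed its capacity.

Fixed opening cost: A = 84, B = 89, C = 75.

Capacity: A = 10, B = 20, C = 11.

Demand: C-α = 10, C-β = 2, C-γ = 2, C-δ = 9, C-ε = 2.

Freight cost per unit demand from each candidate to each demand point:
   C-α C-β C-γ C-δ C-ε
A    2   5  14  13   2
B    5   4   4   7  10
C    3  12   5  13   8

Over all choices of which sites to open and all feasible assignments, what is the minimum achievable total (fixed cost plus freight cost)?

292

Open {A, B}; cheapest assignment that respects the capacities:
  A (cap 10, load 10): C-α — cost 10×2 = 20
  B (cap 20, load 15): C-β, C-γ, C-δ, C-ε — cost 2×4 + 2×4 + 9×7 + 2×10 = 99
  Shipping 119, fixed 173 → total 292.
  Any other capacity-feasible assignment to {A, B} ships for at least 119.
Compare {B, C}: its best feasible assignment gives total 293.
Compare {A, B, C}: its best feasible assignment gives total 361.
Every other set of open sites that can feasibly serve all demand totals ≥ 293 even under its best assignment. Minimum: 292.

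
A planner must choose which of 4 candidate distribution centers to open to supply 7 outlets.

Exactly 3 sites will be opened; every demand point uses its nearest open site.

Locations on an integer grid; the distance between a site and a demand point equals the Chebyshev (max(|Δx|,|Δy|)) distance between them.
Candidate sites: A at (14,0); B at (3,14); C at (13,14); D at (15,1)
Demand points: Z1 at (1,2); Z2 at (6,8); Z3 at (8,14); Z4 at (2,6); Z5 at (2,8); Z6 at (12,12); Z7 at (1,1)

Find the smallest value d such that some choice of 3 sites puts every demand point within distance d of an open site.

Open {A, B, C}.
  Farthest demand point is Z7 at distance 13 (to A); all others are ≤ 13.
With {A, B, D} the worst case is 13.
With {A, C, D} the worst case is 13.
No size-3 selection achieves below 13.

13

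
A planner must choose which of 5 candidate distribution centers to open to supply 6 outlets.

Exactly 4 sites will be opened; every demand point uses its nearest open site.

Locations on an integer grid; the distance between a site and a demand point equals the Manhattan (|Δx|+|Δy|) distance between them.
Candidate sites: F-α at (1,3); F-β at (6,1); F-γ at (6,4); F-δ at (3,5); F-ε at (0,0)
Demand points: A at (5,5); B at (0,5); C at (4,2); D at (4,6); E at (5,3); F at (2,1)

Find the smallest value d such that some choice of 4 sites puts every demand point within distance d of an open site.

3

Open {F-α, F-β, F-γ, F-δ}.
  Farthest demand point is B at distance 3 (to F-α); all others are ≤ 3.
With {F-α, F-β, F-δ, F-ε} the worst case is 3.
With {F-β, F-γ, F-δ, F-ε} the worst case is 3.
No size-4 selection achieves below 3.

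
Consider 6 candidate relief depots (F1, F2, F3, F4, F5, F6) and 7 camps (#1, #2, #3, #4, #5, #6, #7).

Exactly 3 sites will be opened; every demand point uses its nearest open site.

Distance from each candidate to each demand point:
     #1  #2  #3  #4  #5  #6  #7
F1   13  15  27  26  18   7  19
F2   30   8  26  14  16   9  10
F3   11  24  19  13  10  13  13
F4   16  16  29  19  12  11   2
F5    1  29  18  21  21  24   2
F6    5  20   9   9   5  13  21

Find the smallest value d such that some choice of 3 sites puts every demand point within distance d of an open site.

Open {F2, F4, F6}.
  Farthest demand point is #3 at distance 9 (to F6); all others are ≤ 9.
With {F2, F5, F6} the worst case is 9.
With {F1, F2, F6} the worst case is 10.
No size-3 selection achieves below 9.

9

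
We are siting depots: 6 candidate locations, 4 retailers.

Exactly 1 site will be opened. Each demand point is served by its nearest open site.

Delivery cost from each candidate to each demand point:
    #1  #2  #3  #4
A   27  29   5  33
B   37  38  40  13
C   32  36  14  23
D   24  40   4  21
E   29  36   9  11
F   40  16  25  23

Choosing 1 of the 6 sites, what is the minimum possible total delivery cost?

85

Open {E}.
  #1→E 29, #2→E 36, #3→E 9, #4→E 11  ⇒ total 85.
Compare {D}: total 89.
Compare {A}: total 94.
No size-1 selection does better; minimum is 85.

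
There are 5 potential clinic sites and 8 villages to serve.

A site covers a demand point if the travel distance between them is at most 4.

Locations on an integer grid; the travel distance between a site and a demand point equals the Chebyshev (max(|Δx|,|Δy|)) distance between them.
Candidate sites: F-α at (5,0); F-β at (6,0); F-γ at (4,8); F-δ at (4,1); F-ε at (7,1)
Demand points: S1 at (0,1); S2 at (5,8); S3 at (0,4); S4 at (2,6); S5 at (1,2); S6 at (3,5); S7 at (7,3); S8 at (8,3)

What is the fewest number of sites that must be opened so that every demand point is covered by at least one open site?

2

Coverage sets (demand points within 4 of each site):
  F-α: {S5, S7, S8}
  F-β: {S7, S8}
  F-γ: {S2, S3, S4, S6}
  F-δ: {S1, S3, S5, S6, S7, S8}
  F-ε: {S6, S7, S8}
No single site covers all 8 demand points.
But {F-γ, F-δ} covers everything, so the minimum is 2.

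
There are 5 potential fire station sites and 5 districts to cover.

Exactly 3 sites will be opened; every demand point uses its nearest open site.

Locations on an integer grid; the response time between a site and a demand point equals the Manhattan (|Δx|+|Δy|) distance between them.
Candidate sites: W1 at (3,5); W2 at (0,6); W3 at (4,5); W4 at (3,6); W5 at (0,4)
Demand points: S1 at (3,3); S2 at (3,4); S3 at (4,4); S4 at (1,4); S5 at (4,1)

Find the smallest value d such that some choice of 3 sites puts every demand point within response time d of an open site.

Open {W1, W2, W3}.
  Farthest demand point is S5 at response time 4 (to W3); all others are ≤ 4.
With {W1, W3, W4} the worst case is 4.
With {W1, W3, W5} the worst case is 4.
No size-3 selection achieves below 4.

4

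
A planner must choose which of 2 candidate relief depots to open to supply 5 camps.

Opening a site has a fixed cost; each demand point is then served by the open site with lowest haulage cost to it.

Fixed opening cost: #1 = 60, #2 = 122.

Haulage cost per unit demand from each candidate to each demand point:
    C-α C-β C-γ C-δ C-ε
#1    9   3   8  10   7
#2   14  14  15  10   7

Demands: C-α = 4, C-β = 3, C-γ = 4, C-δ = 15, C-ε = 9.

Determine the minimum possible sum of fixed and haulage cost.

350

Open {#1}: assign each demand point to its cheapest open site.
  C-α→#1 4×9=36, C-β→#1 3×3=9, C-γ→#1 4×8=32, C-δ→#1 15×10=150, C-ε→#1 9×7=63
  haulage cost 290, fixed 60 → total 350.
Compare {#1, #2}: haulage cost 290 + fixed 182 = 472.
Compare {#2}: haulage cost 371 + fixed 122 = 493.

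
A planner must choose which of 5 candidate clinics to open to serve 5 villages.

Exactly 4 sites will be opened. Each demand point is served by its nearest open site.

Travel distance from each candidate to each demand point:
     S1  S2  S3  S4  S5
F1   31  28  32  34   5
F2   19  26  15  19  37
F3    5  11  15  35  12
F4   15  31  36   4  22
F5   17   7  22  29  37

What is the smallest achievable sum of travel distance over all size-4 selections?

Open {F1, F3, F4, F5}.
  S1→F3 5, S2→F5 7, S3→F3 15, S4→F4 4, S5→F1 5  ⇒ total 36.
Compare {F1, F2, F3, F4}: total 40.
Compare {F2, F3, F4, F5}: total 43.
No size-4 selection does better; minimum is 36.

36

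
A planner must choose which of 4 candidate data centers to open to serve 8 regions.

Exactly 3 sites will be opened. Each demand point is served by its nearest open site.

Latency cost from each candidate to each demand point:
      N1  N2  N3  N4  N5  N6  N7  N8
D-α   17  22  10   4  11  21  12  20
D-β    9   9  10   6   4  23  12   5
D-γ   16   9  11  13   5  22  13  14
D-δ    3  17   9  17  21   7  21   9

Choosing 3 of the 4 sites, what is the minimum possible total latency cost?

Open {D-α, D-β, D-δ}.
  N1→D-δ 3, N2→D-β 9, N3→D-δ 9, N4→D-α 4, N5→D-β 4, N6→D-δ 7, N7→D-α 12, N8→D-β 5  ⇒ total 53.
Compare {D-β, D-γ, D-δ}: total 55.
Compare {D-α, D-γ, D-δ}: total 58.
No size-3 selection does better; minimum is 53.

53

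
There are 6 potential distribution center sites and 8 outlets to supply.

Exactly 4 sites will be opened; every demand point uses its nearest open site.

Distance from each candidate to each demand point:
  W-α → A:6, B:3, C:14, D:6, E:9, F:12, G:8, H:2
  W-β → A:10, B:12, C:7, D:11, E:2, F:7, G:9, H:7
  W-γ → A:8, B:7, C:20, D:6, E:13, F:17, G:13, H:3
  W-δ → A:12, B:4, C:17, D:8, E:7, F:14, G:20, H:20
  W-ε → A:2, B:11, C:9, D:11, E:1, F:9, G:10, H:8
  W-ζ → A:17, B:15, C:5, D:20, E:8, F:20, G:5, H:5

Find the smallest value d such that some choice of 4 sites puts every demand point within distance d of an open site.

Open {W-α, W-β, W-γ, W-ζ}.
  Farthest demand point is F at distance 7 (to W-β); all others are ≤ 7.
With {W-α, W-β, W-δ, W-ζ} the worst case is 7.
With {W-α, W-β, W-ε, W-ζ} the worst case is 7.
No size-4 selection achieves below 7.

7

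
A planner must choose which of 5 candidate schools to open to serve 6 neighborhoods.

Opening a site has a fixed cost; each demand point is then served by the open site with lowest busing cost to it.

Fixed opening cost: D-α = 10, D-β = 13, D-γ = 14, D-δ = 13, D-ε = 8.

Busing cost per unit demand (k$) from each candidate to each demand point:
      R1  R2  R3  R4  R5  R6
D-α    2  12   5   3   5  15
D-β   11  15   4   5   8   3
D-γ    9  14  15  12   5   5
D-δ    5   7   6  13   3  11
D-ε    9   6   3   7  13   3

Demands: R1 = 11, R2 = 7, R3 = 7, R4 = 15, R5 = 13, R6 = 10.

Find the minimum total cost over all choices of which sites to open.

Open {D-α, D-δ, D-ε}: assign each demand point to its cheapest open site.
  R1→D-α 11×2=22, R2→D-ε 7×6=42, R3→D-ε 7×3=21, R4→D-α 15×3=45, R5→D-δ 13×3=39, R6→D-ε 10×3=30
  busing cost 199, fixed 31 → total 230.
Compare {D-α, D-ε}: busing cost 225 + fixed 18 = 243.
Compare {D-α, D-β, D-δ, D-ε}: busing cost 199 + fixed 44 = 243.
Compare {D-α, D-γ, D-δ, D-ε}: busing cost 199 + fixed 45 = 244.
All other subsets cost ≥ 243. Minimum total cost: 230.

230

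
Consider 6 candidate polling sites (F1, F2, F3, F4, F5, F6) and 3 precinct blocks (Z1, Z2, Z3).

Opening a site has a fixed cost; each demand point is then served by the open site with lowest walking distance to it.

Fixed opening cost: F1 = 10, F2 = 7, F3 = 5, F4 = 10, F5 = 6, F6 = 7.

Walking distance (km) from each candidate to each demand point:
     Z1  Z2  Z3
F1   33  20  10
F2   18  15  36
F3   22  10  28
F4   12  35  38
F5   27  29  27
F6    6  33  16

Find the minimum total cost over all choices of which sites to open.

44

Open {F3, F6}: assign each demand point to its cheapest open site.
  Z1→F6 6, Z2→F3 10, Z3→F6 16
  walking distance 32, fixed 12 → total 44.
Compare {F1, F3, F6}: walking distance 26 + fixed 22 = 48.
Compare {F3, F5, F6}: walking distance 32 + fixed 18 = 50.
Compare {F2, F6}: walking distance 37 + fixed 14 = 51.
All other subsets cost ≥ 48. Minimum total cost: 44.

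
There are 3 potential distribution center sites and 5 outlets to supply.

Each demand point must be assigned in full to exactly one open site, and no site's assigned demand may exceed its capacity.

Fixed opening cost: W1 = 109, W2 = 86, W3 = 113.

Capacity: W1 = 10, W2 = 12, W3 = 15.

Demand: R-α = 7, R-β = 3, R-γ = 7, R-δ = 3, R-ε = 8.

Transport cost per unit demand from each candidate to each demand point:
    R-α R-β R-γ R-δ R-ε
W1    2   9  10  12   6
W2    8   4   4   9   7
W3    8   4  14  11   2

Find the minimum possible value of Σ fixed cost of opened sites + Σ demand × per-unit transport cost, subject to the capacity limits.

Open {W1, W2, W3}; cheapest assignment that respects the capacities:
  W1 (cap 10, load 7): R-α — cost 7×2 = 14
  W2 (cap 12, load 10): R-γ, R-δ — cost 7×4 + 3×9 = 55
  W3 (cap 15, load 11): R-β, R-ε — cost 3×4 + 8×2 = 28
  Shipping 97, fixed 308 → total 405.
  Any other capacity-feasible assignment to {W1, W2, W3} ships for at least 97.
Total demand is 28 and no other set of sites has combined capacity ≥ 28, so {W1, W2, W3} is the only feasible choice of open sites. Minimum: 405.

405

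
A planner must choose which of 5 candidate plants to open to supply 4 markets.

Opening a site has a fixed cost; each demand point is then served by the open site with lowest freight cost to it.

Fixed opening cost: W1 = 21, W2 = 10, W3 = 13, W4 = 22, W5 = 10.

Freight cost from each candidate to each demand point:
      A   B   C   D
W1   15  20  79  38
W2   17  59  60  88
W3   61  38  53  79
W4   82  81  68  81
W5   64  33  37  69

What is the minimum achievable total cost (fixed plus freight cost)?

Open {W1, W5}: assign each demand point to its cheapest open site.
  A→W1 15, B→W1 20, C→W5 37, D→W1 38
  freight cost 110, fixed 31 → total 141.
Compare {W1, W2, W5}: freight cost 110 + fixed 41 = 151.
Compare {W1, W3, W5}: freight cost 110 + fixed 44 = 154.
Compare {W1, W3}: freight cost 126 + fixed 34 = 160.
All other subsets cost ≥ 151. Minimum total cost: 141.

141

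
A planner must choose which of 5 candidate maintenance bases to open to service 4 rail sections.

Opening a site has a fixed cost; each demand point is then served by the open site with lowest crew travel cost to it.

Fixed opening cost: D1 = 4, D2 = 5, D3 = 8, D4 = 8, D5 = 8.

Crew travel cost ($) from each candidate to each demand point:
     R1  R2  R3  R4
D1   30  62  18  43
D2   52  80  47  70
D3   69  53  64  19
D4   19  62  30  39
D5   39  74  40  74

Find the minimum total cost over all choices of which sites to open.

129

Open {D1, D3, D4}: assign each demand point to its cheapest open site.
  R1→D4 19, R2→D3 53, R3→D1 18, R4→D3 19
  crew travel cost 109, fixed 20 → total 129.
Compare {D1, D3}: crew travel cost 120 + fixed 12 = 132.
Compare {D1, D2, D3, D4}: crew travel cost 109 + fixed 25 = 134.
Compare {D3, D4}: crew travel cost 121 + fixed 16 = 137.
All other subsets cost ≥ 132. Minimum total cost: 129.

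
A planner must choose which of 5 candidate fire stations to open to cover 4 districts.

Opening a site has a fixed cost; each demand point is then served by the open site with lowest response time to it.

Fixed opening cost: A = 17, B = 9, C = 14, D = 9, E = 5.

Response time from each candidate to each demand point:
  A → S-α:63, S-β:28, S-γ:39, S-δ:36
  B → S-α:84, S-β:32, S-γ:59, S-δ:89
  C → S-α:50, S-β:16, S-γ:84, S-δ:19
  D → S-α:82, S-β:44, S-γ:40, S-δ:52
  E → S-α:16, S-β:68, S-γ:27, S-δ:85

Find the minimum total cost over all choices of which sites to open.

Open {C, E}: assign each demand point to its cheapest open site.
  S-α→E 16, S-β→C 16, S-γ→E 27, S-δ→C 19
  response time 78, fixed 19 → total 97.
Compare {B, C, E}: response time 78 + fixed 28 = 106.
Compare {C, D, E}: response time 78 + fixed 28 = 106.
Compare {A, C, E}: response time 78 + fixed 36 = 114.
All other subsets cost ≥ 106. Minimum total cost: 97.

97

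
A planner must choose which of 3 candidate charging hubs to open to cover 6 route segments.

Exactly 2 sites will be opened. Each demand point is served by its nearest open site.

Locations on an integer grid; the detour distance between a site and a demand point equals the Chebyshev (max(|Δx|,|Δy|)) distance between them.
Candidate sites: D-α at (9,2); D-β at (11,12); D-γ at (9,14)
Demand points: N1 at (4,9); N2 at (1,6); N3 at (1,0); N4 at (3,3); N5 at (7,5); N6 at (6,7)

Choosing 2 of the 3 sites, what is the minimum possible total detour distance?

35

Open {D-α, D-γ}.
  N1→D-γ 5, N2→D-α 8, N3→D-α 8, N4→D-α 6, N5→D-α 3, N6→D-α 5  ⇒ total 35.
Compare {D-α, D-β}: total 37.
Compare {D-β, D-γ}: total 46.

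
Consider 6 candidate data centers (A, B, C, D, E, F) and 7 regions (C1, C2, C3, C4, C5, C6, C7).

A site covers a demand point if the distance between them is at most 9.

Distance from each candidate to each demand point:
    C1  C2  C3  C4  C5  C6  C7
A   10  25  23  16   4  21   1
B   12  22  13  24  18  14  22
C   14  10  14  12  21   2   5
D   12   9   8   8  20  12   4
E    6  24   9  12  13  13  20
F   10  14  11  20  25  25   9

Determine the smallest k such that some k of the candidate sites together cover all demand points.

4

Coverage sets (demand points within 9 of each site):
  A: {C5, C7}
  B: {}
  C: {C6, C7}
  D: {C2, C3, C4, C7}
  E: {C1, C3}
  F: {C7}
No 3 sites suffice: every size-3 union leaves at least one demand point uncovered.
But {A, C, D, E} covers everything, so the minimum is 4.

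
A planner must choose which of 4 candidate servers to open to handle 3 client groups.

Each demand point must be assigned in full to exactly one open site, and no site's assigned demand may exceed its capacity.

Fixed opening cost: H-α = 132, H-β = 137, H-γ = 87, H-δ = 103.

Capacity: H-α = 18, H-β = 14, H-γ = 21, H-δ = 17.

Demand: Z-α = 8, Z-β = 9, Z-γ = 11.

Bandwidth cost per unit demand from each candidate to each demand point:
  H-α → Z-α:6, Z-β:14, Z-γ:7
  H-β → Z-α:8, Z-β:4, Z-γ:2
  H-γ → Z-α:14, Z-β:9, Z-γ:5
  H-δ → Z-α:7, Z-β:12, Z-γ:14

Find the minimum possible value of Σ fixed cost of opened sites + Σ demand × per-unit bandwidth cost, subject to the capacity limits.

Open {H-γ, H-δ}; cheapest assignment that respects the capacities:
  H-γ (cap 21, load 20): Z-β, Z-γ — cost 9×9 + 11×5 = 136
  H-δ (cap 17, load 8): Z-α — cost 8×7 = 56
  Shipping 192, fixed 190 → total 382.
  Any other capacity-feasible assignment to {H-γ, H-δ} ships for at least 192.
Compare {H-α, H-γ}: its best feasible assignment gives total 403.
Compare {H-β, H-γ}: its best feasible assignment gives total 424.
Every other set of open sites that can feasibly serve all demand totals ≥ 403 even under its best assignment. Minimum: 382.

382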